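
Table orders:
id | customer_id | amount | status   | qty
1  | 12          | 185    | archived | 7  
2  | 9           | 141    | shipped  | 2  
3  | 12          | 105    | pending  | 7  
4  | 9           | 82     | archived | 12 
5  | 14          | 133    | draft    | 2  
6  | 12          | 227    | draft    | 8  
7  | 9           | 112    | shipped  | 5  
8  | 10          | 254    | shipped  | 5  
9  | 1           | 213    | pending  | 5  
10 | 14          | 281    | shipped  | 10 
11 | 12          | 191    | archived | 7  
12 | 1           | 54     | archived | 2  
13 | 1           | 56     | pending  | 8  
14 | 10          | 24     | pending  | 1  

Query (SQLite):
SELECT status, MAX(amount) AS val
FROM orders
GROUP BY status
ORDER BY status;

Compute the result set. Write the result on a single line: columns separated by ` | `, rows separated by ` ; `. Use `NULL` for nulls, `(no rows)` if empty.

archived | 191 ; draft | 227 ; pending | 213 ; shipped | 281

Partition orders by status; compute MAX(amount) within each group.
  archived: ids {1, 4, 11, 12} → MAX(amount)=191
  draft: ids {5, 6} → MAX(amount)=227
  pending: ids {3, 9, 13, 14} → MAX(amount)=213
  shipped: ids {2, 7, 8, 10} → MAX(amount)=281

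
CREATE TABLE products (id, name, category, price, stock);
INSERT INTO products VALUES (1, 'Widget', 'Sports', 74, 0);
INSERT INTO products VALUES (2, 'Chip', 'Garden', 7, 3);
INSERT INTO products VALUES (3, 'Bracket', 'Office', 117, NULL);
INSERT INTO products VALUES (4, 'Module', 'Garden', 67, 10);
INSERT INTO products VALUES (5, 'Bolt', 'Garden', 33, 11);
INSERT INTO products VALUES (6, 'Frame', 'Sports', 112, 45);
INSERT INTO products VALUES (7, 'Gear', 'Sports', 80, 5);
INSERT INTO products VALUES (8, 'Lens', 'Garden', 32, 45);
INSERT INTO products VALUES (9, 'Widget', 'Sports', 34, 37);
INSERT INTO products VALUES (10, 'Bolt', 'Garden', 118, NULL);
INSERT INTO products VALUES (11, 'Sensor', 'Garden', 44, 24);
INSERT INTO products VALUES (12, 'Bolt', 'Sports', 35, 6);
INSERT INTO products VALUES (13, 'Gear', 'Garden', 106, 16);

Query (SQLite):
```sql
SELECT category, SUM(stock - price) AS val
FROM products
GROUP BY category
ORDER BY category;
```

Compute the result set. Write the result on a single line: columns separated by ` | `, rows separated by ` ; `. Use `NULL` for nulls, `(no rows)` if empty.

Garden | -180 ; Office | NULL ; Sports | -242

For each row compute stock - price.
Group by category; take SUM of the expression per group.
  Garden: ids {2, 4, 5, 8, 10, 11, 13} → SUM(stock - price)=-180
  Office: ids {3} → SUM(stock - price)=NULL
  Sports: ids {1, 6, 7, 9, 12} → SUM(stock - price)=-242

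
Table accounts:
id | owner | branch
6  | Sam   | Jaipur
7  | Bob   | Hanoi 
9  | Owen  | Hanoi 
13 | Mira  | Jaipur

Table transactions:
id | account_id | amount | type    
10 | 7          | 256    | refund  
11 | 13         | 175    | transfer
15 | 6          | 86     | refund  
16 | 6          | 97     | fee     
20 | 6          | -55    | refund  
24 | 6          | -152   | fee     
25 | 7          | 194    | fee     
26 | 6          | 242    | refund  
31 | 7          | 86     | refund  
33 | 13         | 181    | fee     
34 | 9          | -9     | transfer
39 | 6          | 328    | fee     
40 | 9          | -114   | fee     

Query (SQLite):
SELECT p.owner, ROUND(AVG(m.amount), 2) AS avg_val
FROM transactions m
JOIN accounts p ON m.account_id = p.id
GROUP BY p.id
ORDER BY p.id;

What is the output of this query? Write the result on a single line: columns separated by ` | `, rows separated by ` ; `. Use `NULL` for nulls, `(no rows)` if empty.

Sam | 91 ; Bob | 178.67 ; Owen | -61.5 ; Mira | 178

Join each transactions row to its accounts via account_id.
Group joined rows by accounts.id; compute ROUND(AVG(m.amount), 2) per group.
  6: ids {15, 16, 20, 24, 26, 39} → ROUND(AVG(m.amount), 2)=91
  7: ids {10, 25, 31} → ROUND(AVG(m.amount), 2)=178.67
  9: ids {34, 40} → ROUND(AVG(m.amount), 2)=-61.5
  13: ids {11, 33} → ROUND(AVG(m.amount), 2)=178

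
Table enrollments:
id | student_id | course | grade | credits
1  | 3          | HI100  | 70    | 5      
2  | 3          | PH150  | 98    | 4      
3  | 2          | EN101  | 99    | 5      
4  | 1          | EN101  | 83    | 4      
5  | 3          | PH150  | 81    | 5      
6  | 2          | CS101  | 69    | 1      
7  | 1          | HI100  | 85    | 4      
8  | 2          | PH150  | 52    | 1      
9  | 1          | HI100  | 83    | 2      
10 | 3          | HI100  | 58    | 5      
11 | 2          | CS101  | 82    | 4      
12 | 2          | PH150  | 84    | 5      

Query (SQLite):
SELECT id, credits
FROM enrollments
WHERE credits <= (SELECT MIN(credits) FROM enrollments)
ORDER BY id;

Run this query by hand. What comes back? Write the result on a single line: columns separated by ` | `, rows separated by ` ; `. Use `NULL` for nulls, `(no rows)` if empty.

6 | 1 ; 8 | 1

Scalar subquery: MIN(credits) over all enrollments rows = 1.
Keep rows where credits <= that value.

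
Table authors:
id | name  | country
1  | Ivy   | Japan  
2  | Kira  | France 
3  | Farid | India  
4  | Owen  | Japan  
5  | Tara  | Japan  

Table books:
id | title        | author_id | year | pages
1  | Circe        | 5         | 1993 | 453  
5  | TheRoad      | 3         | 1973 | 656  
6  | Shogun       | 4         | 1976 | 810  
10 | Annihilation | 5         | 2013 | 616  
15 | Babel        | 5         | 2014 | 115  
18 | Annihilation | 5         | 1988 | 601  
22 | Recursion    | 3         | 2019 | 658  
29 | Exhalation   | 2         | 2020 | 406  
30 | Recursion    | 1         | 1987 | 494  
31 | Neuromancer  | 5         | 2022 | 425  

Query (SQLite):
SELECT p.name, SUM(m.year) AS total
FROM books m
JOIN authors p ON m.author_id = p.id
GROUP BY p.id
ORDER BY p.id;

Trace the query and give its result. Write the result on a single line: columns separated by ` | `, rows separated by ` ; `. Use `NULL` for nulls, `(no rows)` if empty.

Join each books row to its authors via author_id.
Group joined rows by authors.id; compute SUM(m.year) per group.
  1: ids {30} → SUM(m.year)=1987
  2: ids {29} → SUM(m.year)=2020
  3: ids {5, 22} → SUM(m.year)=3992
  4: ids {6} → SUM(m.year)=1976
  5: ids {1, 10, 15, 18, 31} → SUM(m.year)=10030

Ivy | 1987 ; Kira | 2020 ; Farid | 3992 ; Owen | 1976 ; Tara | 10030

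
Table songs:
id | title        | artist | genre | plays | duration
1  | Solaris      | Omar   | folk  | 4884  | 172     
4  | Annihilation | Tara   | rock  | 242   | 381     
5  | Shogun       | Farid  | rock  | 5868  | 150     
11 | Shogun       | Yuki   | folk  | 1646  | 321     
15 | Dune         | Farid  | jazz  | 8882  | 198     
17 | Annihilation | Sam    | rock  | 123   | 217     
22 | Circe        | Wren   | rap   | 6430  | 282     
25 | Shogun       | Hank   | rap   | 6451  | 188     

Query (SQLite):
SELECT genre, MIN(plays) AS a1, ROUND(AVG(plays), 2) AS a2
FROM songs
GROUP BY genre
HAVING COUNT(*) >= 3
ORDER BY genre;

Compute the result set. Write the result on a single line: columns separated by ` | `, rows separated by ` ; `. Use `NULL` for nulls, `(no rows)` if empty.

rock | 123 | 2077.67

Group songs by genre.
Per group compute: MIN(plays), ROUND(AVG(plays), 2).
HAVING: drop groups with fewer than 3 rows.
  folk: ids {1, 11} → MIN(plays)=1646, ROUND(AVG(plays), 2)=3265
  jazz: ids {15} → MIN(plays)=8882, ROUND(AVG(plays), 2)=8882
  rap: ids {22, 25} → MIN(plays)=6430, ROUND(AVG(plays), 2)=6440.5
  rock: ids {4, 5, 17} → MIN(plays)=123, ROUND(AVG(plays), 2)=2077.67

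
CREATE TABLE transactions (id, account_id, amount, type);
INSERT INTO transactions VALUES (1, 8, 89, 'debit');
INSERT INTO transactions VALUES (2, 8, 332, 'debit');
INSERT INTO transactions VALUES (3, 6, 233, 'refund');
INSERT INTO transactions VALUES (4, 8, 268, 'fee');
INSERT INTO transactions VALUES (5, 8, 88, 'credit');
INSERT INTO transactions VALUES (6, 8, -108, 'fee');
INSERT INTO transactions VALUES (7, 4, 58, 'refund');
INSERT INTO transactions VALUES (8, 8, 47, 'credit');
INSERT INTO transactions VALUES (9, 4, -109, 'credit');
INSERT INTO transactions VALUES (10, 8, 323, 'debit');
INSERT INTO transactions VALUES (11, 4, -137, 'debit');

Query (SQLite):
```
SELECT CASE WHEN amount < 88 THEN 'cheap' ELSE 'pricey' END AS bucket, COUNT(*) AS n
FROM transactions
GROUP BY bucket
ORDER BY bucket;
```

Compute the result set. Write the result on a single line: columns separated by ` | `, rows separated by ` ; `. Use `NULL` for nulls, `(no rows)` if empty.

cheap | 5 ; pricey | 6

Bucket rows by amount < 88 → 'cheap' else 'pricey'; count each bucket.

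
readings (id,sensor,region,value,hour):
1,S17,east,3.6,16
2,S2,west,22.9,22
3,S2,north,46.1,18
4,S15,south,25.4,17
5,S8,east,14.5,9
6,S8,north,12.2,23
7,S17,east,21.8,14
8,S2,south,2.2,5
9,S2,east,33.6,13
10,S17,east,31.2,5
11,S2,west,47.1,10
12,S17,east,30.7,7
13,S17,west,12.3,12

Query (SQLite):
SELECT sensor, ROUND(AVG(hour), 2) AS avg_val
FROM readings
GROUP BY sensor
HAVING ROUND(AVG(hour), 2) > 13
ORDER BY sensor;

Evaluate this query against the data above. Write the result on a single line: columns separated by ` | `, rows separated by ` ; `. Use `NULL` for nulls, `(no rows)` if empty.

Partition readings by sensor; compute ROUND(AVG(hour), 2) within each group.
HAVING: keep groups where ROUND(AVG(hour), 2) > 13.
  S15: ids {4} → ROUND(AVG(hour), 2)=17
  S17: ids {1, 7, 10, 12, 13} → ROUND(AVG(hour), 2)=10.8
  S2: ids {2, 3, 8, 9, 11} → ROUND(AVG(hour), 2)=13.6
  S8: ids {5, 6} → ROUND(AVG(hour), 2)=16

S15 | 17 ; S2 | 13.6 ; S8 | 16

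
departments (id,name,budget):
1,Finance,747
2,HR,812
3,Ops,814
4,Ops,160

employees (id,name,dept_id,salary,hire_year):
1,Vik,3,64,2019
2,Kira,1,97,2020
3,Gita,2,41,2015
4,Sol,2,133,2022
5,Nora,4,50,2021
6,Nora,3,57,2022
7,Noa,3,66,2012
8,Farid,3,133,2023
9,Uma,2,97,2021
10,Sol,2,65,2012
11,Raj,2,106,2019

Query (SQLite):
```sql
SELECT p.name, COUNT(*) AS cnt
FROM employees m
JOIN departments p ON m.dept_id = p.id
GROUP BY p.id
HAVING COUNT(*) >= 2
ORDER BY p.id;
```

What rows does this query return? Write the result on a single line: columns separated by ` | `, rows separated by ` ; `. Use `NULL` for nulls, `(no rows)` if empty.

Join each employees row to its departments via dept_id.
Group joined rows by departments.id; compute COUNT(*) per group.
HAVING: keep groups with count ≥ 2.
  1: ids {2} → COUNT(*)=1
  2: ids {3, 4, 9, 10, 11} → COUNT(*)=5
  3: ids {1, 6, 7, 8} → COUNT(*)=4
  4: ids {5} → COUNT(*)=1

HR | 5 ; Ops | 4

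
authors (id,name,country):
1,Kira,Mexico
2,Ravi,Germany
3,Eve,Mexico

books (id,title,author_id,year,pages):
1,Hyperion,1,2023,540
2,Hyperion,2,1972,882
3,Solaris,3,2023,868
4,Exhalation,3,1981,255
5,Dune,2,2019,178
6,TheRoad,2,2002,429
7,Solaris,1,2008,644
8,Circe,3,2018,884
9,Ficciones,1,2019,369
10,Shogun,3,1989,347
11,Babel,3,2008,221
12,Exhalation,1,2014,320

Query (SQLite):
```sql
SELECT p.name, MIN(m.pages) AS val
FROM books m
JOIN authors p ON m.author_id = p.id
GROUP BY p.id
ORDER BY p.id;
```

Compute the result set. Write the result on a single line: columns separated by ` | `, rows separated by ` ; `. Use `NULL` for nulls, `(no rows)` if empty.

Kira | 320 ; Ravi | 178 ; Eve | 221

Join each books row to its authors via author_id.
Group joined rows by authors.id; compute MIN(m.pages) per group.
  1: ids {1, 7, 9, 12} → MIN(m.pages)=320
  2: ids {2, 5, 6} → MIN(m.pages)=178
  3: ids {3, 4, 8, 10, 11} → MIN(m.pages)=221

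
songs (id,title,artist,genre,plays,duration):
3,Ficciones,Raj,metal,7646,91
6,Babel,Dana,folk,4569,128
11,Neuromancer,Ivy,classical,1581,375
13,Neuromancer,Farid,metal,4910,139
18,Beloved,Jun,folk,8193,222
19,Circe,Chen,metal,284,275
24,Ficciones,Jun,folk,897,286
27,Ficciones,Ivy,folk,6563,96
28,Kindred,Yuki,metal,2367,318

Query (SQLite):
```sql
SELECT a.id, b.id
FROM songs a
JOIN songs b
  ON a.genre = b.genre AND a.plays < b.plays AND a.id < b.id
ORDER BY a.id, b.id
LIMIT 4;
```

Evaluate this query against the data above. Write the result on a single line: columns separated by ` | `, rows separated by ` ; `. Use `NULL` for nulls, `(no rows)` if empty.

6 | 18 ; 6 | 27 ; 19 | 28 ; 24 | 27

Pairs (a,b) with same genre, a.plays < b.plays, a.id < b.id.
genre groups: classical:{11} folk:{6,18,24,27} metal:{3,13,19,28}
Ordered by (a.id, b.id); first 4.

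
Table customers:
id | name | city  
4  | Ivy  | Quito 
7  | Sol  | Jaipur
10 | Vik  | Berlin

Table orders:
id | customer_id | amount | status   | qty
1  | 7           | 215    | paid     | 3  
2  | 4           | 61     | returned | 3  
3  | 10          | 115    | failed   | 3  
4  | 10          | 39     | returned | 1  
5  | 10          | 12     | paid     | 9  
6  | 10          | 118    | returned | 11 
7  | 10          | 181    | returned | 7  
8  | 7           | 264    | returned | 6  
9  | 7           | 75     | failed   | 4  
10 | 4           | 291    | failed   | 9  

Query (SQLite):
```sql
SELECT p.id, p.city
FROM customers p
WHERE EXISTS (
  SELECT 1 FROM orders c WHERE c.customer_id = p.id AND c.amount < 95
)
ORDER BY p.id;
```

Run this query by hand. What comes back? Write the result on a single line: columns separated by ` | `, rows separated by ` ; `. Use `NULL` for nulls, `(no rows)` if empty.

For each customers row, check whether any orders with matching customer_id has amount < 95.
Keep rows where that is true.

4 | Quito ; 7 | Jaipur ; 10 | Berlin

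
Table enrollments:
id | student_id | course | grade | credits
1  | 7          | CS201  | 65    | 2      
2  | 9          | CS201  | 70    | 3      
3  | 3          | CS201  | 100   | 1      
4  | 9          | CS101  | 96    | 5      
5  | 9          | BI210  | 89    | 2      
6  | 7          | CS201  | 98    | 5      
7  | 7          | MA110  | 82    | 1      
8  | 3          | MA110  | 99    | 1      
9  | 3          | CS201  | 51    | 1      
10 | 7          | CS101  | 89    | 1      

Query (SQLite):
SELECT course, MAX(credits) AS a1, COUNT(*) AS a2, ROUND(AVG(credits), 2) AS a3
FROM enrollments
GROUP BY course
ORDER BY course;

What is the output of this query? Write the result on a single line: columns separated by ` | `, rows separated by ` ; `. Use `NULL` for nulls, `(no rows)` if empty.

BI210 | 2 | 1 | 2 ; CS101 | 5 | 2 | 3 ; CS201 | 5 | 5 | 2.4 ; MA110 | 1 | 2 | 1

Group enrollments by course.
Per group compute: MAX(credits), COUNT(*), ROUND(AVG(credits), 2).
  BI210: ids {5} → MAX(credits)=2, COUNT(*)=1, ROUND(AVG(credits), 2)=2
  CS101: ids {4, 10} → MAX(credits)=5, COUNT(*)=2, ROUND(AVG(credits), 2)=3
  CS201: ids {1, 2, 3, 6, 9} → MAX(credits)=5, COUNT(*)=5, ROUND(AVG(credits), 2)=2.4
  MA110: ids {7, 8} → MAX(credits)=1, COUNT(*)=2, ROUND(AVG(credits), 2)=1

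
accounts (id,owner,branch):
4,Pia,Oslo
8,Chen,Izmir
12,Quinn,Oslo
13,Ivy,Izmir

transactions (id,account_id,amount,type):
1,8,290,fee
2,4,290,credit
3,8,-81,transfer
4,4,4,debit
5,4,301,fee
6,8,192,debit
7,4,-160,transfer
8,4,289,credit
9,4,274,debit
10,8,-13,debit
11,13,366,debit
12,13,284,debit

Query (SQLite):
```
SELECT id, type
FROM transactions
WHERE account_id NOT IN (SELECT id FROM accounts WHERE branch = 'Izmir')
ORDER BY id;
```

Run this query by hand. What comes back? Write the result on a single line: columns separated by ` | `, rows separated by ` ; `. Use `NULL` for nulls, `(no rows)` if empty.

2 | credit ; 4 | debit ; 5 | fee ; 7 | transfer ; 8 | credit ; 9 | debit

Inner query: accounts.id where branch = 'Izmir'.
Outer: keep transactions rows whose account_id is not in that set.
Inner query → {8, 13}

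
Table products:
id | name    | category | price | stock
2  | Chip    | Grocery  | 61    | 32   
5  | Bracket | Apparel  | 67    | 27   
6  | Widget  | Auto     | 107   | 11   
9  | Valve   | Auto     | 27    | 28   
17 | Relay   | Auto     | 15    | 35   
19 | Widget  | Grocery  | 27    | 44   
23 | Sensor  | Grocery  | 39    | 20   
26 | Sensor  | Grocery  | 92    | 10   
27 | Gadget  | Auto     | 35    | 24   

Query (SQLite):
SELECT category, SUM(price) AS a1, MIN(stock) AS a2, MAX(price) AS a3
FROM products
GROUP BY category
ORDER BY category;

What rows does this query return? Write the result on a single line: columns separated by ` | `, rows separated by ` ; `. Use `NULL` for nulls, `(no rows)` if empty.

Apparel | 67 | 27 | 67 ; Auto | 184 | 11 | 107 ; Grocery | 219 | 10 | 92

Group products by category.
Per group compute: SUM(price), MIN(stock), MAX(price).
  Apparel: ids {5} → SUM(price)=67, MIN(stock)=27, MAX(price)=67
  Auto: ids {6, 9, 17, 27} → SUM(price)=184, MIN(stock)=11, MAX(price)=107
  Grocery: ids {2, 19, 23, 26} → SUM(price)=219, MIN(stock)=10, MAX(price)=92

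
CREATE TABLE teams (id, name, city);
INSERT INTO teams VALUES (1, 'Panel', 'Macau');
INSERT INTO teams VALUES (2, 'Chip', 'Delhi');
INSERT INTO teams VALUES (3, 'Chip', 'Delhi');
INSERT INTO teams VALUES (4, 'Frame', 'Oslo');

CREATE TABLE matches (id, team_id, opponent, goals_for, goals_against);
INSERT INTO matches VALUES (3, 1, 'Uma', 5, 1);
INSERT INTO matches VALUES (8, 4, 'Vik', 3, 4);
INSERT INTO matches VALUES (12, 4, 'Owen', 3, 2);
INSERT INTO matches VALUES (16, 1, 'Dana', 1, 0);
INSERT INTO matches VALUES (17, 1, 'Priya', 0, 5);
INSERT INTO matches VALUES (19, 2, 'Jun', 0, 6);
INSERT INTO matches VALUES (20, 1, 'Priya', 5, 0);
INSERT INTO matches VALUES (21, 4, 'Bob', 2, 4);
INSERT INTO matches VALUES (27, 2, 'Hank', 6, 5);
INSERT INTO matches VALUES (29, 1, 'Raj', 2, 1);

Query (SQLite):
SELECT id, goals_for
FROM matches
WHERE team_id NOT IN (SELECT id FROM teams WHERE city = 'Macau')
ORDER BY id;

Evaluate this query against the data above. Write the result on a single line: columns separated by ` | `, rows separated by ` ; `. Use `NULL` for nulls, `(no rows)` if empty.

Inner query: teams.id where city = 'Macau'.
Outer: keep matches rows whose team_id is not in that set.
Inner query → {1}

8 | 3 ; 12 | 3 ; 19 | 0 ; 21 | 2 ; 27 | 6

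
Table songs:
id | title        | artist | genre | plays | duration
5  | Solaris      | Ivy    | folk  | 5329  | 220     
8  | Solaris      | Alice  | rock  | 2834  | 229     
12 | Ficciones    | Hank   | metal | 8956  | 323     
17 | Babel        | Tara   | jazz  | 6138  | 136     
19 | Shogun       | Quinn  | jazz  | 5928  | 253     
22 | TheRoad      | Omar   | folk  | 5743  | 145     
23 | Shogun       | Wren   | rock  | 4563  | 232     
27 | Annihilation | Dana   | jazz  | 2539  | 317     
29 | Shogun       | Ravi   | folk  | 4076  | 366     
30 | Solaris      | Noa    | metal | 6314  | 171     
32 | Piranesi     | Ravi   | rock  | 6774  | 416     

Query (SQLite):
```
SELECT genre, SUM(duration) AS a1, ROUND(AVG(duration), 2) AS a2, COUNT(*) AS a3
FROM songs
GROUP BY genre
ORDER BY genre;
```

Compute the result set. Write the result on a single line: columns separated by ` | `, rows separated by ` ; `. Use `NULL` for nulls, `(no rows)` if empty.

folk | 731 | 243.67 | 3 ; jazz | 706 | 235.33 | 3 ; metal | 494 | 247 | 2 ; rock | 877 | 292.33 | 3

Group songs by genre.
Per group compute: SUM(duration), ROUND(AVG(duration), 2), COUNT(*).
  folk: ids {5, 22, 29} → SUM(duration)=731, ROUND(AVG(duration), 2)=243.67, COUNT(*)=3
  jazz: ids {17, 19, 27} → SUM(duration)=706, ROUND(AVG(duration), 2)=235.33, COUNT(*)=3
  metal: ids {12, 30} → SUM(duration)=494, ROUND(AVG(duration), 2)=247, COUNT(*)=2
  rock: ids {8, 23, 32} → SUM(duration)=877, ROUND(AVG(duration), 2)=292.33, COUNT(*)=3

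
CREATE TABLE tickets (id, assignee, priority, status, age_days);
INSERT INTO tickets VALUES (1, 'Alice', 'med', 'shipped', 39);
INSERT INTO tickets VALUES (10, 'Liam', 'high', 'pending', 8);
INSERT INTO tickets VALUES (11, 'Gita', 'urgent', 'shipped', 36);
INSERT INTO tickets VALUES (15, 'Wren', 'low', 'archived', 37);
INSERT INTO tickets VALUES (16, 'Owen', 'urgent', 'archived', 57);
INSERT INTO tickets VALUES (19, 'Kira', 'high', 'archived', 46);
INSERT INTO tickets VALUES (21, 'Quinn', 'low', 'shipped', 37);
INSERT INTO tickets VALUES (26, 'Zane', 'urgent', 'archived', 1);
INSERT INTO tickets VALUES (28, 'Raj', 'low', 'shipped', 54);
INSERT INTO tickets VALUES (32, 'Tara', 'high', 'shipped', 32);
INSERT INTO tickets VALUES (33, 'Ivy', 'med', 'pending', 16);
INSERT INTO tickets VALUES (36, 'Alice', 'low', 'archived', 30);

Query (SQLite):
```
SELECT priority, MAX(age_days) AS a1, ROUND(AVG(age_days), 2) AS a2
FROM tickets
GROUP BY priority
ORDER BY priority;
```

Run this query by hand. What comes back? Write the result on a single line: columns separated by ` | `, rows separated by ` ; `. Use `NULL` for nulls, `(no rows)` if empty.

high | 46 | 28.67 ; low | 54 | 39.5 ; med | 39 | 27.5 ; urgent | 57 | 31.33

Group tickets by priority.
Per group compute: MAX(age_days), ROUND(AVG(age_days), 2).
  high: ids {10, 19, 32} → MAX(age_days)=46, ROUND(AVG(age_days), 2)=28.67
  low: ids {15, 21, 28, 36} → MAX(age_days)=54, ROUND(AVG(age_days), 2)=39.5
  med: ids {1, 33} → MAX(age_days)=39, ROUND(AVG(age_days), 2)=27.5
  urgent: ids {11, 16, 26} → MAX(age_days)=57, ROUND(AVG(age_days), 2)=31.33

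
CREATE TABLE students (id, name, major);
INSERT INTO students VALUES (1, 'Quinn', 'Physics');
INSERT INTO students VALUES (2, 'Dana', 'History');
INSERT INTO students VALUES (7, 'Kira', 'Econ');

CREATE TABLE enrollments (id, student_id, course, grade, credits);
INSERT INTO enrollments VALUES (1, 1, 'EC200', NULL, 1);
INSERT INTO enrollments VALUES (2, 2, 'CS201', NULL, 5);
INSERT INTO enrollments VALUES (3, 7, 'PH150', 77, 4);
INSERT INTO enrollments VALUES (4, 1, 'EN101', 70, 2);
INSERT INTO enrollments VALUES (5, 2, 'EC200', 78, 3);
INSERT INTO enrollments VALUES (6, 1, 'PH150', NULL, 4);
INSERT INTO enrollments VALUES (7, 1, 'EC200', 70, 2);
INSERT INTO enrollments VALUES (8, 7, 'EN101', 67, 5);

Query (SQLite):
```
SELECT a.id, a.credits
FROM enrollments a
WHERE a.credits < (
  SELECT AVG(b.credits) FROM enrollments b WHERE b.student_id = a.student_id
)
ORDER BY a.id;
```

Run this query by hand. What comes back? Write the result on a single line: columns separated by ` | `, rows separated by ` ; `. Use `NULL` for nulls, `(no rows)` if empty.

1 | 1 ; 3 | 4 ; 4 | 2 ; 5 | 3 ; 7 | 2

For each enrollments row a, compute AVG(credits) over rows sharing a.student_id.
Keep row a if a.credits < that per-group AVG.
  student_id=1: AVG(credits) = 2.25
  student_id=2: AVG(credits) = 4.0
  student_id=7: AVG(credits) = 4.5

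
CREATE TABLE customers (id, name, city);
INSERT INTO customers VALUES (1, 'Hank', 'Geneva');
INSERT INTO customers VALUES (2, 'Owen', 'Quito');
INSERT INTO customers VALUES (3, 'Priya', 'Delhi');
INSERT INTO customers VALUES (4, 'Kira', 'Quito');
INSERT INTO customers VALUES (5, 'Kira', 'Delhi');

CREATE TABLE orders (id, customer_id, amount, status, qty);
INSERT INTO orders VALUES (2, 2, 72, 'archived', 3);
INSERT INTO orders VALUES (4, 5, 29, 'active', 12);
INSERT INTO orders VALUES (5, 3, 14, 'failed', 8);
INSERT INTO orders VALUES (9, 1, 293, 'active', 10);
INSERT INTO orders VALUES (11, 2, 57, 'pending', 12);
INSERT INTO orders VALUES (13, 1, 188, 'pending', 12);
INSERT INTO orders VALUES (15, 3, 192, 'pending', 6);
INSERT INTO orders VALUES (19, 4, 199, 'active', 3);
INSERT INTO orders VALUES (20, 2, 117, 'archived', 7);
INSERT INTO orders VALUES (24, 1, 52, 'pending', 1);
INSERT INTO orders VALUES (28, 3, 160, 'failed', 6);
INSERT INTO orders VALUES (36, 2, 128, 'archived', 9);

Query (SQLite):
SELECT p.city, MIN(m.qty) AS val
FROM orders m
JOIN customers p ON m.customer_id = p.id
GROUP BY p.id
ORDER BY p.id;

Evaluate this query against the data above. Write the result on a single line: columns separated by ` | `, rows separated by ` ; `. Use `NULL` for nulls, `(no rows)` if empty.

Join each orders row to its customers via customer_id.
Group joined rows by customers.id; compute MIN(m.qty) per group.
  1: ids {9, 13, 24} → MIN(m.qty)=1
  2: ids {2, 11, 20, 36} → MIN(m.qty)=3
  3: ids {5, 15, 28} → MIN(m.qty)=6
  4: ids {19} → MIN(m.qty)=3
  5: ids {4} → MIN(m.qty)=12

Geneva | 1 ; Quito | 3 ; Delhi | 6 ; Quito | 3 ; Delhi | 12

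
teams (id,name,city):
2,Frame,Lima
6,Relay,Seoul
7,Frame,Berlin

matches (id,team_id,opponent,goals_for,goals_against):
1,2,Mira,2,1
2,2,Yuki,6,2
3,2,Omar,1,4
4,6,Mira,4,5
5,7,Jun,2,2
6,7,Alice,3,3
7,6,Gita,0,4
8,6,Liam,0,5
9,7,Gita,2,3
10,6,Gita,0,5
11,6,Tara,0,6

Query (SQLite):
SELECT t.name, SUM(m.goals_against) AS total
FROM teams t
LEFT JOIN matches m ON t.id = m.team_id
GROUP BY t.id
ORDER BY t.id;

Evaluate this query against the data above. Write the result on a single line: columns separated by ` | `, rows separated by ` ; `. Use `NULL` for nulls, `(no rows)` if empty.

LEFT JOIN keeps every teams row; unmatched ones get NULL for matches columns.
Group by teams.id and compute SUM(m.goals_against). SUM over an all-NULL group is NULL.
  2: ids {1, 2, 3} → SUM(m.goals_against)=7
  6: ids {4, 7, 8, 10, 11} → SUM(m.goals_against)=25
  7: ids {5, 6, 9} → SUM(m.goals_against)=8

Frame | 7 ; Relay | 25 ; Frame | 8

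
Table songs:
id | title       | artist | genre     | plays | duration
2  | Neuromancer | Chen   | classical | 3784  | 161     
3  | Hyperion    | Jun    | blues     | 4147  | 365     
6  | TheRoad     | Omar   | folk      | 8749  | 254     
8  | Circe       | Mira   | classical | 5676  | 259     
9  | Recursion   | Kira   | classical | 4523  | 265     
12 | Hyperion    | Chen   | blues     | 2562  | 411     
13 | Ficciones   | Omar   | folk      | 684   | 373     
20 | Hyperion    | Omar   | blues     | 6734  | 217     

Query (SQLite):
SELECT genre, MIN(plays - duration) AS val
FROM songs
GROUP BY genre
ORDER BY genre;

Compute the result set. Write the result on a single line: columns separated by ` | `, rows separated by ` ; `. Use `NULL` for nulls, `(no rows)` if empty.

For each row compute plays - duration.
Group by genre; take MIN of the expression per group.
  blues: ids {3, 12, 20} → MIN(plays - duration)=2151
  classical: ids {2, 8, 9} → MIN(plays - duration)=3623
  folk: ids {6, 13} → MIN(plays - duration)=311

blues | 2151 ; classical | 3623 ; folk | 311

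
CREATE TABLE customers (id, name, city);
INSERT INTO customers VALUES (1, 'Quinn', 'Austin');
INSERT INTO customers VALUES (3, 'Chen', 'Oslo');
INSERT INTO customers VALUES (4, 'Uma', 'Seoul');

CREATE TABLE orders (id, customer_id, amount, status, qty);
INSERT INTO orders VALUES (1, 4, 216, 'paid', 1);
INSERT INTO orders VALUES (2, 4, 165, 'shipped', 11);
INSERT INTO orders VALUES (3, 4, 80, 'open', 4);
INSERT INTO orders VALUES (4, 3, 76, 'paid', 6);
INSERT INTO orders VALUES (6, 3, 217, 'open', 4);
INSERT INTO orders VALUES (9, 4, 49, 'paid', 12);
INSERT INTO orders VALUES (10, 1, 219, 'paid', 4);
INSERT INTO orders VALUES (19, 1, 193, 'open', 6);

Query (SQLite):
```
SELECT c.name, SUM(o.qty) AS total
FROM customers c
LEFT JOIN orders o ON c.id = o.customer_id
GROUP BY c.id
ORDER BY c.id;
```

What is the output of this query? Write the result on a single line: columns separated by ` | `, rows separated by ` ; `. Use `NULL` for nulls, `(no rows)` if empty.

LEFT JOIN keeps every customers row; unmatched ones get NULL for orders columns.
Group by customers.id and compute SUM(o.qty). SUM over an all-NULL group is NULL.
  1: ids {10, 19} → SUM(o.qty)=10
  3: ids {4, 6} → SUM(o.qty)=10
  4: ids {1, 2, 3, 9} → SUM(o.qty)=28

Quinn | 10 ; Chen | 10 ; Uma | 28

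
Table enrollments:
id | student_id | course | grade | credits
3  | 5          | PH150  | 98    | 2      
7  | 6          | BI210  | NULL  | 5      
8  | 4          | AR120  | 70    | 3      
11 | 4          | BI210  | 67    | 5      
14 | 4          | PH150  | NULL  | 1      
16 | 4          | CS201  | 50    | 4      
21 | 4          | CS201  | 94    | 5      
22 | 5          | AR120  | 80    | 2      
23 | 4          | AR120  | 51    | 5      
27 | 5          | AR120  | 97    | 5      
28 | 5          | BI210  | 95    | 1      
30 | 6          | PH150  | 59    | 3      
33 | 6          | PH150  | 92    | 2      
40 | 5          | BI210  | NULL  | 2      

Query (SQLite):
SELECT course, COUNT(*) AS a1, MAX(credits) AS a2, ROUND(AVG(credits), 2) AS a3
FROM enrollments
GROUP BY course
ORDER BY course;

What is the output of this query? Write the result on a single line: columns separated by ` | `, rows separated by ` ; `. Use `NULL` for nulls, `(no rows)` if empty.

AR120 | 4 | 5 | 3.75 ; BI210 | 4 | 5 | 3.25 ; CS201 | 2 | 5 | 4.5 ; PH150 | 4 | 3 | 2

Group enrollments by course.
Per group compute: COUNT(*), MAX(credits), ROUND(AVG(credits), 2).
  AR120: ids {8, 22, 23, 27} → COUNT(*)=4, MAX(credits)=5, ROUND(AVG(credits), 2)=3.75
  BI210: ids {7, 11, 28, 40} → COUNT(*)=4, MAX(credits)=5, ROUND(AVG(credits), 2)=3.25
  CS201: ids {16, 21} → COUNT(*)=2, MAX(credits)=5, ROUND(AVG(credits), 2)=4.5
  PH150: ids {3, 14, 30, 33} → COUNT(*)=4, MAX(credits)=3, ROUND(AVG(credits), 2)=2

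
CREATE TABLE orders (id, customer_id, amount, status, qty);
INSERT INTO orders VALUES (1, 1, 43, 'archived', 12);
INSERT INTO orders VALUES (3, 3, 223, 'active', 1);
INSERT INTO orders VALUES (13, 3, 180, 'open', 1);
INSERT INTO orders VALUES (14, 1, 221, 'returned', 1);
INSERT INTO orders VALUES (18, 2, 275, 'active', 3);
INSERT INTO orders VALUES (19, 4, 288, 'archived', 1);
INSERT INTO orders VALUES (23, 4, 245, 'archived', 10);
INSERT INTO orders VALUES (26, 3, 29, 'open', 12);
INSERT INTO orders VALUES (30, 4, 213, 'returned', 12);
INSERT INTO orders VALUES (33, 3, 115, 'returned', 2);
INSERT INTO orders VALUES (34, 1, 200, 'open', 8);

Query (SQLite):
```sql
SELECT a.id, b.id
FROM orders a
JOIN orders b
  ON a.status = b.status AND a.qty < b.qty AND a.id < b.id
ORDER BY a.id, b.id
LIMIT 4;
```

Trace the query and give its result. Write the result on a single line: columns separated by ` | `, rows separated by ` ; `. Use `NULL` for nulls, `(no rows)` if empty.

Pairs (a,b) with same status, a.qty < b.qty, a.id < b.id.
status groups: active:{3,18} archived:{1,19,23} open:{13,26,34} returned:{14,30,33}
Ordered by (a.id, b.id); first 4.

3 | 18 ; 13 | 26 ; 13 | 34 ; 14 | 30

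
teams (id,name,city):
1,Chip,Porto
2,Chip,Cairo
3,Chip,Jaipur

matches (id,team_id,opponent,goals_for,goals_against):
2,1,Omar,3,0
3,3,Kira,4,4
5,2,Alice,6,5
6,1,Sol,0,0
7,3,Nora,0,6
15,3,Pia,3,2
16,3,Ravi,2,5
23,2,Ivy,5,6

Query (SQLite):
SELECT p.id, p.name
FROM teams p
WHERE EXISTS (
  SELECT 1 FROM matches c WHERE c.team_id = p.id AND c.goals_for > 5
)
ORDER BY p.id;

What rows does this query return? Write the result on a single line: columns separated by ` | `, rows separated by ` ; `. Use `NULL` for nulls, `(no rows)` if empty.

2 | Chip

For each teams row, check whether any matches with matching team_id has goals_for > 5.
Keep rows where that is true.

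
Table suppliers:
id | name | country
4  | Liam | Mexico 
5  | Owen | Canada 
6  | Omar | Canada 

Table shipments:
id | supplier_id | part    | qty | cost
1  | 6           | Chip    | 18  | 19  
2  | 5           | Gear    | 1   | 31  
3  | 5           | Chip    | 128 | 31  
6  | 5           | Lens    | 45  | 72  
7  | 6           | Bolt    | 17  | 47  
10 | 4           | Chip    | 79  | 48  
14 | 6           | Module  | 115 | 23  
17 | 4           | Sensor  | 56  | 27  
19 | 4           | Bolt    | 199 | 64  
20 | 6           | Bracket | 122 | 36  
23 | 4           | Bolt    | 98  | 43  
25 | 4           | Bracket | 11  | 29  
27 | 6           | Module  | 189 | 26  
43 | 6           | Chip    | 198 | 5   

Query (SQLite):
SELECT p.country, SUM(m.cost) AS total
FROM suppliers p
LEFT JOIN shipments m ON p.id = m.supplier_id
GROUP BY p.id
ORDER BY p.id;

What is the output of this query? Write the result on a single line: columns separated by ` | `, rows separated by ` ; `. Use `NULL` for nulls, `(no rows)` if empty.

Mexico | 211 ; Canada | 134 ; Canada | 156

LEFT JOIN keeps every suppliers row; unmatched ones get NULL for shipments columns.
Group by suppliers.id and compute SUM(m.cost). SUM over an all-NULL group is NULL.
  4: ids {10, 17, 19, 23, 25} → SUM(m.cost)=211
  5: ids {2, 3, 6} → SUM(m.cost)=134
  6: ids {1, 7, 14, 20, 27, 43} → SUM(m.cost)=156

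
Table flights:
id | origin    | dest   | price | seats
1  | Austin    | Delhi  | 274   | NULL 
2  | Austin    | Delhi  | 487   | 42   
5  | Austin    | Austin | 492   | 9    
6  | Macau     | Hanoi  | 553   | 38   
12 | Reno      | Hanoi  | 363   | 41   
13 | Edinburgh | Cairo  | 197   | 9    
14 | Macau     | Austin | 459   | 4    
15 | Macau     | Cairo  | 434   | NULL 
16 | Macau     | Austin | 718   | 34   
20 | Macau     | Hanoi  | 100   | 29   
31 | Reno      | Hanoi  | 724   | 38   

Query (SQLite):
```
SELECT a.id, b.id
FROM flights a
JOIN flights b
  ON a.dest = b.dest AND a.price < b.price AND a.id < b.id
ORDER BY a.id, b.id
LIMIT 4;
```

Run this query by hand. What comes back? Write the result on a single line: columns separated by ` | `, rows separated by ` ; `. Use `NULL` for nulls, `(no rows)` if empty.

Pairs (a,b) with same dest, a.price < b.price, a.id < b.id.
dest groups: Austin:{5,14,16} Cairo:{13,15} Delhi:{1,2} Hanoi:{6,12,20,31}
Ordered by (a.id, b.id); first 4.

1 | 2 ; 5 | 16 ; 6 | 31 ; 12 | 31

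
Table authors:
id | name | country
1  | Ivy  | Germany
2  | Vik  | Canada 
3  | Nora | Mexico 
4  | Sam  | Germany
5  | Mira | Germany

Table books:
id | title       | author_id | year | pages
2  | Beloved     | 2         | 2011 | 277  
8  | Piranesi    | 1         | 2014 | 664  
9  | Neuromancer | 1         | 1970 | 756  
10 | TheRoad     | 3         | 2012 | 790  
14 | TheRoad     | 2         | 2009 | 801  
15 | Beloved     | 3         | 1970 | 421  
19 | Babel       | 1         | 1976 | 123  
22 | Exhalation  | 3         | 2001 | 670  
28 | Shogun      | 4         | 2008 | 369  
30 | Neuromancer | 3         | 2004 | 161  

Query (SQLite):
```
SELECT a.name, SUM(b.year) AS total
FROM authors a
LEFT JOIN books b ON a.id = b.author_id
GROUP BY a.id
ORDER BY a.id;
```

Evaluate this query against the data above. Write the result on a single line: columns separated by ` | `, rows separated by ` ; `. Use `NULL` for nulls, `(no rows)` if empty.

Ivy | 5960 ; Vik | 4020 ; Nora | 7987 ; Sam | 2008 ; Mira | NULL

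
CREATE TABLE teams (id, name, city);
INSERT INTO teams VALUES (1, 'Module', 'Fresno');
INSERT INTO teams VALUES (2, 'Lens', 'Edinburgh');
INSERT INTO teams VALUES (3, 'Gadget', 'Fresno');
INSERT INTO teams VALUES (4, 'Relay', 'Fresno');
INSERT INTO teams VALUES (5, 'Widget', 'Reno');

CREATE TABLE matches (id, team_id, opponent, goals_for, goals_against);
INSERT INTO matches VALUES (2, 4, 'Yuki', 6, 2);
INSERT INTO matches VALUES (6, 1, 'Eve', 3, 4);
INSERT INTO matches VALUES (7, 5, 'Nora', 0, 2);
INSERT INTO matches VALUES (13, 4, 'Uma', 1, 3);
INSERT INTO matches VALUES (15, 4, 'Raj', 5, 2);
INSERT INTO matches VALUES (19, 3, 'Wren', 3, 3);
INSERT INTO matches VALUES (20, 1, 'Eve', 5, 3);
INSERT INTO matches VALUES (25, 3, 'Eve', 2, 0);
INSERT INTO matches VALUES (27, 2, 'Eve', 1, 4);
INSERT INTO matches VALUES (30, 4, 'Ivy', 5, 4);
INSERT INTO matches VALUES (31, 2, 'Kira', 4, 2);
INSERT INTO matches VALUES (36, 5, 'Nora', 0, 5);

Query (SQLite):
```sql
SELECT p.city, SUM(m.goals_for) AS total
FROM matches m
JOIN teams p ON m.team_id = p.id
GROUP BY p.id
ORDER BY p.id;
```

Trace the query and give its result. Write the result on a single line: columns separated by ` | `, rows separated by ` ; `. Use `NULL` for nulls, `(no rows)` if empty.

Fresno | 8 ; Edinburgh | 5 ; Fresno | 5 ; Fresno | 17 ; Reno | 0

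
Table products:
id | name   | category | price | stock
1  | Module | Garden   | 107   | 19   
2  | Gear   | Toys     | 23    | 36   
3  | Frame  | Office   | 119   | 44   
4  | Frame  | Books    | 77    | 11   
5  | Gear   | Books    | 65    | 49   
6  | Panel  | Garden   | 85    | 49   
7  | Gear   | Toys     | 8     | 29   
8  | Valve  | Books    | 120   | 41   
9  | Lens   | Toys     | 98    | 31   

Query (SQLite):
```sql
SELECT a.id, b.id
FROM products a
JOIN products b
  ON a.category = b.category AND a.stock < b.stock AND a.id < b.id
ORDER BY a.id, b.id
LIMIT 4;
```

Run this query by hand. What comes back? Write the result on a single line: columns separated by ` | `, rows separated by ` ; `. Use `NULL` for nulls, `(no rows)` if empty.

1 | 6 ; 4 | 5 ; 4 | 8 ; 7 | 9

Pairs (a,b) with same category, a.stock < b.stock, a.id < b.id.
category groups: Books:{4,5,8} Garden:{1,6} Office:{3} Toys:{2,7,9}
Ordered by (a.id, b.id); first 4.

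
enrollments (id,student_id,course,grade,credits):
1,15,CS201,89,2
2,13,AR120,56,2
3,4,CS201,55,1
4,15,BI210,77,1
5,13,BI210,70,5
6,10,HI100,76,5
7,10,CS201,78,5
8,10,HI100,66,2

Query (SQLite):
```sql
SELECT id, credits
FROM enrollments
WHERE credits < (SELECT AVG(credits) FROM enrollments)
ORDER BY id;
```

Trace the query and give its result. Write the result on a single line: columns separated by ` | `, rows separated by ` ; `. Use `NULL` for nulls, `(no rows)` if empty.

Scalar subquery: AVG(credits) over all enrollments rows = 2.875.
Keep rows where credits < that value.

1 | 2 ; 2 | 2 ; 3 | 1 ; 4 | 1 ; 8 | 2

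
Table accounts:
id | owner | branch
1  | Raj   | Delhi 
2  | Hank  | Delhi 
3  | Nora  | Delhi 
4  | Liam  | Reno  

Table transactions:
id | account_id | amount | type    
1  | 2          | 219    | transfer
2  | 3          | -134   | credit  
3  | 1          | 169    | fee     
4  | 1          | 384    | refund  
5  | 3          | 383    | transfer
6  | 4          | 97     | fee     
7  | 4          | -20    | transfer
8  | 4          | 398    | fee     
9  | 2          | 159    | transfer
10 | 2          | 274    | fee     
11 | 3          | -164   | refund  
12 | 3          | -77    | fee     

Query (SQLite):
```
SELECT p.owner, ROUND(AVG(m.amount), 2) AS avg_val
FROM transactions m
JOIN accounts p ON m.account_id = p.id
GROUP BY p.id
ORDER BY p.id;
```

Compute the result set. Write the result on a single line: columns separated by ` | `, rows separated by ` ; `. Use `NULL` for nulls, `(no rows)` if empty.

Join each transactions row to its accounts via account_id.
Group joined rows by accounts.id; compute ROUND(AVG(m.amount), 2) per group.
  1: ids {3, 4} → ROUND(AVG(m.amount), 2)=276.5
  2: ids {1, 9, 10} → ROUND(AVG(m.amount), 2)=217.33
  3: ids {2, 5, 11, 12} → ROUND(AVG(m.amount), 2)=2
  4: ids {6, 7, 8} → ROUND(AVG(m.amount), 2)=158.33

Raj | 276.5 ; Hank | 217.33 ; Nora | 2 ; Liam | 158.33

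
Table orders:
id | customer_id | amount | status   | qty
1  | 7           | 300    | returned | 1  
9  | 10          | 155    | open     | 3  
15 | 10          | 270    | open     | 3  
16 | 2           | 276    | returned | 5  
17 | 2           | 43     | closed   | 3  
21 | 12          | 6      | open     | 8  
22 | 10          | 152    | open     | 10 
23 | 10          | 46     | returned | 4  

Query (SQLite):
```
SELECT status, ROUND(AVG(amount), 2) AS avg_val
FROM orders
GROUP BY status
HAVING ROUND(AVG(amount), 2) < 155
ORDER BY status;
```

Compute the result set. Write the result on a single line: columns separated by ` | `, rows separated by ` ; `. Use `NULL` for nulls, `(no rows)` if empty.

closed | 43 ; open | 145.75

Partition orders by status; compute ROUND(AVG(amount), 2) within each group.
HAVING: keep groups where ROUND(AVG(amount), 2) < 155.
  closed: ids {17} → ROUND(AVG(amount), 2)=43
  open: ids {9, 15, 21, 22} → ROUND(AVG(amount), 2)=145.75
  returned: ids {1, 16, 23} → ROUND(AVG(amount), 2)=207.33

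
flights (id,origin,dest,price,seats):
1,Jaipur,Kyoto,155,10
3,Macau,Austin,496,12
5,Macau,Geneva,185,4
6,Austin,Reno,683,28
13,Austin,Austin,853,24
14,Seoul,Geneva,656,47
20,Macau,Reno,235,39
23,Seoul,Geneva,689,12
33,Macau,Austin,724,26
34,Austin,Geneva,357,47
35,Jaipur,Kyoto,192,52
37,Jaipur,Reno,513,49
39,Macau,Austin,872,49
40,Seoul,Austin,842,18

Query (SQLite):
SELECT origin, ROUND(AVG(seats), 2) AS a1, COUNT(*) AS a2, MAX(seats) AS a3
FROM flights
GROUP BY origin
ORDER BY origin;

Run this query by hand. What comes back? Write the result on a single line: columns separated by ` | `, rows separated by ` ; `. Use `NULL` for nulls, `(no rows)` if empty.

Austin | 33 | 3 | 47 ; Jaipur | 37 | 3 | 52 ; Macau | 26 | 5 | 49 ; Seoul | 25.67 | 3 | 47

Group flights by origin.
Per group compute: ROUND(AVG(seats), 2), COUNT(*), MAX(seats).
  Austin: ids {6, 13, 34} → ROUND(AVG(seats), 2)=33, COUNT(*)=3, MAX(seats)=47
  Jaipur: ids {1, 35, 37} → ROUND(AVG(seats), 2)=37, COUNT(*)=3, MAX(seats)=52
  Macau: ids {3, 5, 20, 33, 39} → ROUND(AVG(seats), 2)=26, COUNT(*)=5, MAX(seats)=49
  Seoul: ids {14, 23, 40} → ROUND(AVG(seats), 2)=25.67, COUNT(*)=3, MAX(seats)=47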